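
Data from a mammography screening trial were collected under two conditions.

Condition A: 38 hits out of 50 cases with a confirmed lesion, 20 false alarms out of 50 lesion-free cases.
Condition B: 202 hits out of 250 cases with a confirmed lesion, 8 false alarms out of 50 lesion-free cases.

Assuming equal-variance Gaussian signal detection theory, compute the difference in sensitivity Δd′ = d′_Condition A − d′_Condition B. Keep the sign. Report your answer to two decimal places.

Δd′ = -0.91

Condition A: z(0.7600) = 0.706, z(0.4000) = -0.253, d' = 0.959
Condition B: z(0.8080) = 0.871, z(0.1600) = -0.994, d' = 1.865
Δd' = d'_Condition A − d'_Condition B = 0.959 − 1.865 = -0.906
Condition B has the higher sensitivity.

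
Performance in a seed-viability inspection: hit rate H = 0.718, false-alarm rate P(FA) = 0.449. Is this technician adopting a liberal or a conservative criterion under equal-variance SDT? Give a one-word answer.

z(H) = 0.577, z(FA) = -0.128
c = −½·(z(H) + z(FA)) = -0.2245
c < 0 → liberal criterion (biased toward responding “yes”).

liberal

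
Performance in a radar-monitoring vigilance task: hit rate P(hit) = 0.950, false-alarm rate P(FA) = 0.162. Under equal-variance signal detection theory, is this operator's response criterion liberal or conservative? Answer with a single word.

liberal

z(H) = 1.645, z(FA) = -0.986
c = −½·(z(H) + z(FA)) = -0.3295
c < 0 → liberal criterion (biased toward responding “yes”).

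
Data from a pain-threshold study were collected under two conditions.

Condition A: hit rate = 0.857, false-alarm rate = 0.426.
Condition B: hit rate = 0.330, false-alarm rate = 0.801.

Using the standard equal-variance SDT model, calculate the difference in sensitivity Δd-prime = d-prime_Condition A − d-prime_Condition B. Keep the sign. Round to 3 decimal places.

Δd-prime = 2.539

Condition A: z(0.857) = 1.0669, z(0.426) = -0.1866, d' = 1.2535
Condition B: z(0.330) = -0.4399, z(0.801) = 0.8452, d' = -1.2851
Δd' = d'_Condition A − d'_Condition B = 1.2535 − (-1.2851) = 2.5386
Condition A has the higher sensitivity.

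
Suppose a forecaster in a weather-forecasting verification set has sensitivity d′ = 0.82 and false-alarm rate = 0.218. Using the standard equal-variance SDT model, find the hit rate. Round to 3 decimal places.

z(false-alarm rate) = z(0.218) = -0.7790
z(H) = z(FA) + d' = -0.7790 + 0.82 = 0.0410
hit rate = Φ(0.0410) = 0.5164

hit rate = 0.516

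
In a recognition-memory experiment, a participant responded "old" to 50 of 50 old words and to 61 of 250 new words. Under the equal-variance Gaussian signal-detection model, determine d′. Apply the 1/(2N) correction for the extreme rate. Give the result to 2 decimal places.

d′ = 3.02

The hit rate is 50/50 = 1, so apply the 1/(2N) correction: H → 1 − 1/(2·50) = 0.99000.
z(H) = z(0.99000) = 2.326
z(FA) = z(0.24400) = -0.693
d' = 2.326 − (-0.693) = 3.019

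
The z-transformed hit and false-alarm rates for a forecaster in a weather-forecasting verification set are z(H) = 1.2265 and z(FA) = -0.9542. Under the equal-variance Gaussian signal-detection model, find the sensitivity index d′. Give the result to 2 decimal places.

d′ = 2.18

d' = z(H) − z(FA) = 1.2265 − (-0.9542) = 2.1807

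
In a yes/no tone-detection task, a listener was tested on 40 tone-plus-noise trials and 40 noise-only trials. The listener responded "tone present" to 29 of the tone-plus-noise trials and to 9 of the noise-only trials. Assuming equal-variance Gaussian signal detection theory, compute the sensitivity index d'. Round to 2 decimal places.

H = 29/40 = 0.7250
FA = 9/40 = 0.2250
z(H) = 0.598
z(FA) = -0.755
d' = z(H) − z(FA) = 0.598 − (-0.755) = 1.353

d' = 1.35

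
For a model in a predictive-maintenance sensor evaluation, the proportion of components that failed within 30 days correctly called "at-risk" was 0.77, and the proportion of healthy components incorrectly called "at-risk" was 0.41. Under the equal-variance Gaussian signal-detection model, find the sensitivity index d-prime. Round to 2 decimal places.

z(H) = 0.7388
z(FA) = -0.2275
d' = z(H) − z(FA) = 0.7388 − (-0.2275) = 0.9663

d-prime = 0.97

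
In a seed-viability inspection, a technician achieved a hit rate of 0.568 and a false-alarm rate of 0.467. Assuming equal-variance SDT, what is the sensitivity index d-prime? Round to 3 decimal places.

d-prime = 0.254

z(0.568) = 0.1713, z(0.467) = -0.0828
d' = z(H) − z(FA) = 0.1713 − (-0.0828) = 0.2541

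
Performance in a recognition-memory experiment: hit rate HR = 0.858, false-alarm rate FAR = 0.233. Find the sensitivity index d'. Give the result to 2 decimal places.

d' = 1.80

Φ⁻¹(H) = 1.0714
Φ⁻¹(FA) = -0.7290
d' = z(H) − z(FA) = 1.0714 − (-0.7290) = 1.8004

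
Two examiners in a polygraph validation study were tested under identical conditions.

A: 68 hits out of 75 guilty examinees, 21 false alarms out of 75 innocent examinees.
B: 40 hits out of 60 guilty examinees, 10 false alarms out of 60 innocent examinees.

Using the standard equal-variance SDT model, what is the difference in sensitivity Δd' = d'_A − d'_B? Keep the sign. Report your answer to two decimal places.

A: z(0.9067) = 1.321, z(0.2800) = -0.583, d' = 1.904
B: z(0.6667) = 0.431, z(0.1667) = -0.967, d' = 1.398
Δd' = d'_A − d'_B = 1.904 − 1.398 = 0.506
A has the higher sensitivity.

Δd' = 0.51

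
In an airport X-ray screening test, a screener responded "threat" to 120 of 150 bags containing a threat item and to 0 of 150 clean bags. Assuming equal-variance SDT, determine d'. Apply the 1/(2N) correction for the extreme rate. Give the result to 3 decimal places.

d' = 3.555

The false-alarm rate is 0/150 = 0, so apply the 1/(2N) correction: FA → 1/(2·150) = 0.00333.
z(H) = z(0.80000) = 0.8416
z(FA) = z(0.00333) = -2.7134
d' = 0.8416 − (-2.7134) = 3.5550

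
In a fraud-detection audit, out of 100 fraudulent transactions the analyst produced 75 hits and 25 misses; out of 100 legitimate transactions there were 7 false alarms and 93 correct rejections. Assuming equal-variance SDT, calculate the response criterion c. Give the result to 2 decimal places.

H = 75/100 = 0.7500
FA = 7/100 = 0.0700
z(H) = z(0.7500) = 0.674
z(FA) = z(0.0700) = -1.476
c = −½·[z(H) + z(FA)] = −0.5 × (0.674 + (-1.476)) = 0.401
c > 0: the analyst has a conservative response bias.

c = 0.40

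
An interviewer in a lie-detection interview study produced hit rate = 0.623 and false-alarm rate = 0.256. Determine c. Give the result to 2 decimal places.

z(H) = 0.313
z(FA) = -0.656
c = −½·[z(H) + z(FA)] = −0.5 × (0.313 + (-0.656)) = 0.1715

c = 0.17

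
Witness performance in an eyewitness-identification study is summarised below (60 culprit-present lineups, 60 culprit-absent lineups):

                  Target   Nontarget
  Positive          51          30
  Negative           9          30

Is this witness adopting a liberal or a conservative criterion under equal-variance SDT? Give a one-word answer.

liberal

z(H) = 1.036, z(FA) = 0.000
c = −½·(z(H) + z(FA)) = -0.518
c < 0 → liberal criterion (biased toward responding “yes”).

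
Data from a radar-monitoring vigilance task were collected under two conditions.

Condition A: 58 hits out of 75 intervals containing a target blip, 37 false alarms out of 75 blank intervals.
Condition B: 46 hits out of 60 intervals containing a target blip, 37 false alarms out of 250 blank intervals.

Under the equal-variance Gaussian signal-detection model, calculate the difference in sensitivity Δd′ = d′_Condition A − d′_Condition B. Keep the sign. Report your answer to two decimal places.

Δd′ = -1.01

Condition A: z(0.7733) = 0.750, z(0.4933) = -0.017, d' = 0.767
Condition B: z(0.7667) = 0.728, z(0.1480) = -1.045, d' = 1.773
Δd' = d'_Condition A − d'_Condition B = 0.767 − 1.773 = -1.006
Condition B has the higher sensitivity.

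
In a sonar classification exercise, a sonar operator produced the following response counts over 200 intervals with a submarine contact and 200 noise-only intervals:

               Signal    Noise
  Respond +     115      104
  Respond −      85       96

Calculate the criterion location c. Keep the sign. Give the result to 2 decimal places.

H = 115/200 = 0.5750
FA = 104/200 = 0.5200
z(H) = 0.189
z(FA) = 0.050
c = −½·[z(H) + z(FA)] = −0.5 × (0.189 + 0.050) = -0.1195
c < 0: the sonar operator has a liberal response bias.

c = -0.12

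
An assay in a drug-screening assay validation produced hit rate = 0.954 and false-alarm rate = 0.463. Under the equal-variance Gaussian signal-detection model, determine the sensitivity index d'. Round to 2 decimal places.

d' = 1.78

z(0.954) = 1.6849, z(0.463) = -0.0929
d' = z(H) − z(FA) = 1.6849 − (-0.0929) = 1.7778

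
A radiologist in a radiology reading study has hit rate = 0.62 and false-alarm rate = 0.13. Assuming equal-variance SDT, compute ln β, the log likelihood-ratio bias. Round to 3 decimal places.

z(H) = z(0.62) = 0.3055
z(FA) = z(0.13) = -1.1264
ln β = −½·[z(H)² − z(FA)²] = −0.5 × (0.0933 − 1.2688) = 0.58775

ln β = 0.588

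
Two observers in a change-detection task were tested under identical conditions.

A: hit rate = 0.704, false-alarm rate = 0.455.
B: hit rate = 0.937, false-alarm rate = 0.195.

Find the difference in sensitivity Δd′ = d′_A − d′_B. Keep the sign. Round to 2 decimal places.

Δd′ = -1.74

A: z(0.704) = 0.536, z(0.455) = -0.113, d' = 0.649
B: z(0.937) = 1.530, z(0.195) = -0.860, d' = 2.390
Δd' = d'_A − d'_B = 0.649 − 2.390 = -1.741
B has the higher sensitivity.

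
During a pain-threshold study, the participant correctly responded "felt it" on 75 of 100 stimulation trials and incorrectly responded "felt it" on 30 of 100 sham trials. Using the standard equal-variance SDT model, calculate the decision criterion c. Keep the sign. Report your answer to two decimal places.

c = -0.08

H = 75/100 = 0.7500
FA = 30/100 = 0.3000
z(H) = z(0.7500) = 0.674
z(FA) = z(0.3000) = -0.524
c = −½·[z(H) + z(FA)] = −0.5 × (0.674 + (-0.524)) = -0.075
c < 0: the participant has a liberal response bias.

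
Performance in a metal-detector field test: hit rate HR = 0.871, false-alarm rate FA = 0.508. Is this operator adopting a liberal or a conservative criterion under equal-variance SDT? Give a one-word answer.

z(H) = 1.131, z(FA) = 0.020
c = −½·(z(H) + z(FA)) = -0.5755
c < 0 → liberal criterion (biased toward responding “yes”).

liberal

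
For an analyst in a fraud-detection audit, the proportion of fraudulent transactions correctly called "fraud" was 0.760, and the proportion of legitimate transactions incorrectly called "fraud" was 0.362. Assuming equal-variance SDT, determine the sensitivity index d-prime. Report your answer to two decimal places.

d-prime = 1.06

z(H) = z(0.760) = 0.706
z(FA) = z(0.362) = -0.353
d' = z(H) − z(FA) = 0.706 − (-0.353) = 1.059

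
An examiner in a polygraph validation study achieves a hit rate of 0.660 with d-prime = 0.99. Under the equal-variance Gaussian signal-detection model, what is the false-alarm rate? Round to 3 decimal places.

z(hit rate) = z(0.660) = 0.4125
z(FA) = z(H) − d' = 0.4125 − 0.99 = -0.5775
false-alarm rate = Φ(-0.5775) = 0.2818

false-alarm rate = 0.282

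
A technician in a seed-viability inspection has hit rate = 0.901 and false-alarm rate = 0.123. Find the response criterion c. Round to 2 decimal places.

c = -0.06

z(0.901) = 1.287, z(0.123) = -1.160
c = −½·[z(H) + z(FA)] = −0.5 × (1.287 + (-1.160)) = -0.0635
c < 0: the technician has a liberal response bias.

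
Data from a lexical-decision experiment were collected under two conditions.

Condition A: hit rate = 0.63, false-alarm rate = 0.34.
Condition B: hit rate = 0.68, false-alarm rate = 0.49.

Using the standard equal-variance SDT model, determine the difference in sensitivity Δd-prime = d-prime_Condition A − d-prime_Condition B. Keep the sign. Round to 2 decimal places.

Δd-prime = 0.25

Condition A: z(0.63) = 0.332, z(0.34) = -0.412, d' = 0.744
Condition B: z(0.68) = 0.468, z(0.49) = -0.025, d' = 0.493
Δd' = d'_Condition A − d'_Condition B = 0.744 − 0.493 = 0.251
Condition A has the higher sensitivity.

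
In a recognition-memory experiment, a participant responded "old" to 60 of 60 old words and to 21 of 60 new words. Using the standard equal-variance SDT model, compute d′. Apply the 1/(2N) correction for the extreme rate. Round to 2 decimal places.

d′ = 2.78

The hit rate is 60/60 = 1, so apply the 1/(2N) correction: H → 1 − 1/(2·60) = 0.99167.
z(H) = z(0.99167) = 2.394
z(FA) = z(0.35000) = -0.385
d' = 2.394 − (-0.385) = 2.779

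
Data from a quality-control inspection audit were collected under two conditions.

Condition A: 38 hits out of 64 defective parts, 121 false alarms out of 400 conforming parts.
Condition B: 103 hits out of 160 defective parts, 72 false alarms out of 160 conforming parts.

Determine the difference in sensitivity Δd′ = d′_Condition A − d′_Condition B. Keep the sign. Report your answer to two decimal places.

Δd′ = 0.26

Condition A: z(0.5938) = 0.237, z(0.3025) = -0.517, d' = 0.754
Condition B: z(0.6438) = 0.369, z(0.4500) = -0.126, d' = 0.495
Δd' = d'_Condition A − d'_Condition B = 0.754 − 0.495 = 0.259
Condition A has the higher sensitivity.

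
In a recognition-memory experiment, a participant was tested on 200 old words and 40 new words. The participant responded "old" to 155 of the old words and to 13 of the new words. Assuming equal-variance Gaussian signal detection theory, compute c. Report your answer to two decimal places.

c = -0.15

H = 155/200 = 0.7750
FA = 13/40 = 0.3250
Φ⁻¹(H) = Φ⁻¹(0.7750) = 0.755
Φ⁻¹(FA) = Φ⁻¹(0.3250) = -0.454
c = −½·[z(H) + z(FA)] = −0.5 × (0.755 + (-0.454)) = -0.1505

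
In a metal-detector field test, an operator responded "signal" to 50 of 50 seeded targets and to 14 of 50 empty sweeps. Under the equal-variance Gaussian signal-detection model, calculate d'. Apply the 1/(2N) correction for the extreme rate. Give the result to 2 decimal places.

The hit rate is 50/50 = 1, so apply the 1/(2N) correction: H → 1 − 1/(2·50) = 0.99000.
z(H) = z(0.99000) = 2.326
z(FA) = z(0.28000) = -0.583
d' = 2.326 − (-0.583) = 2.909

d' = 2.91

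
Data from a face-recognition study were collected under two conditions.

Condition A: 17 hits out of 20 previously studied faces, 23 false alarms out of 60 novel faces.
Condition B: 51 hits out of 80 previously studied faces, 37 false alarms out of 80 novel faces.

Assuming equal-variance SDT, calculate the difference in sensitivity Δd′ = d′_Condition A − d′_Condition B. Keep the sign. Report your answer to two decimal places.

Condition A: z(0.8500) = 1.036, z(0.3833) = -0.297, d' = 1.333
Condition B: z(0.6375) = 0.352, z(0.4625) = -0.094, d' = 0.446
Δd' = d'_Condition A − d'_Condition B = 1.333 − 0.446 = 0.887
Condition A has the higher sensitivity.

Δd′ = 0.89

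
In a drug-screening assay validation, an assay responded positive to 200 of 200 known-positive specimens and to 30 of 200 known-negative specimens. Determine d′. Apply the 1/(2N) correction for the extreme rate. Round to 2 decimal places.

d′ = 3.84

The hit rate is 200/200 = 1, so apply the 1/(2N) correction: H → 1 − 1/(2·200) = 0.99750.
z(H) = z(0.99750) = 2.807
z(FA) = z(0.15000) = -1.036
d' = 2.807 − (-1.036) = 3.843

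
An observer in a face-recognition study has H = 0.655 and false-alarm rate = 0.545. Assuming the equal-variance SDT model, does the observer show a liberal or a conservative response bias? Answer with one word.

z(H) = 0.399, z(FA) = 0.113
c = −½·(z(H) + z(FA)) = -0.256
c < 0 → liberal criterion (biased toward responding “yes”).

liberal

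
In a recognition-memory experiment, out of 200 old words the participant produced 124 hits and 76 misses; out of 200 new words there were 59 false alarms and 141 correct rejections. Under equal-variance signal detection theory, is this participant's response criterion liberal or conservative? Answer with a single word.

conservative

z(H) = 0.305, z(FA) = -0.539
c = −½·(z(H) + z(FA)) = 0.117
c > 0 → conservative criterion (biased toward responding “no”).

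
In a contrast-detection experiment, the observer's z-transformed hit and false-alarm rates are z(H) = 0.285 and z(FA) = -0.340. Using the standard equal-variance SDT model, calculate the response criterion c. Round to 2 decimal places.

c = −½·[z(H) + z(FA)] = −½·(0.285 + (-0.340)) = 0.0275

c = 0.03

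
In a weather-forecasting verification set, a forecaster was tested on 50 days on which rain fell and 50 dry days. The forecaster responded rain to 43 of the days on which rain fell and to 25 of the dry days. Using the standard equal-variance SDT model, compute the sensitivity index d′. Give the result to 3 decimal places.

H = 43/50 = 0.8600
FA = 25/50 = 0.5000
z(H) = z(0.8600) = 1.0803
z(FA) = z(0.5000) = 0.0000
d' = z(H) − z(FA) = 1.0803 − 0.0000 = 1.0803

d′ = 1.080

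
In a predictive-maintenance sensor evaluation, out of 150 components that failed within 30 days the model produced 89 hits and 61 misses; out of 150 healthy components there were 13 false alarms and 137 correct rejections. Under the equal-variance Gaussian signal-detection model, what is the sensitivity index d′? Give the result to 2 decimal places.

d′ = 1.60

H = 89/150 = 0.5933
FA = 13/150 = 0.0867
Φ⁻¹(H) = Φ⁻¹(0.5933) = 0.2360
Φ⁻¹(FA) = Φ⁻¹(0.0867) = -1.3614
d' = z(H) − z(FA) = 0.2360 − (-1.3614) = 1.5974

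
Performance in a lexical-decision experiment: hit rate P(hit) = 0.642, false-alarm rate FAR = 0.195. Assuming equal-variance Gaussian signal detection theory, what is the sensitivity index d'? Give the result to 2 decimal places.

d' = 1.22

Φ⁻¹(H) = Φ⁻¹(0.642) = 0.364
Φ⁻¹(FA) = Φ⁻¹(0.195) = -0.860
d' = z(H) − z(FA) = 0.364 − (-0.860) = 1.224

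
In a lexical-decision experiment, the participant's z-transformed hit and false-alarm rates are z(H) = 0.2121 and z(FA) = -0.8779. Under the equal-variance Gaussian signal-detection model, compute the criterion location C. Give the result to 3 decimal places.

C = 0.333

c = −½·[z(H) + z(FA)] = −½·(0.2121 + (-0.8779)) = 0.3329
c > 0: the participant has a conservative response bias.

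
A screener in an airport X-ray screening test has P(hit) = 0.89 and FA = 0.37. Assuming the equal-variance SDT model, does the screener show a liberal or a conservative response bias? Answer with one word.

liberal

z(H) = 1.227, z(FA) = -0.332
c = −½·(z(H) + z(FA)) = -0.4475
c < 0 → liberal criterion (biased toward responding “yes”).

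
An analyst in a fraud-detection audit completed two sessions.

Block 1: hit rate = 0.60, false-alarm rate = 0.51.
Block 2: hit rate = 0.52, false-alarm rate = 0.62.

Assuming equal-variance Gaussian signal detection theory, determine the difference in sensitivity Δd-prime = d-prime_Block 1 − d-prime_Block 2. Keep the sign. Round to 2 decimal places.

Δd-prime = 0.48

Block 1: z(0.60) = 0.253, z(0.51) = 0.025, d' = 0.228
Block 2: z(0.52) = 0.050, z(0.62) = 0.305, d' = -0.255
Δd' = d'_Block 1 − d'_Block 2 = 0.228 − (-0.255) = 0.483
Block 1 has the higher sensitivity.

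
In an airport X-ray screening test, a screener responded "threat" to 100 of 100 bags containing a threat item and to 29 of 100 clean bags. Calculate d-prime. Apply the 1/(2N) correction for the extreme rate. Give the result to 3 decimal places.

The hit rate is 100/100 = 1, so apply the 1/(2N) correction: H → 1 − 1/(2·100) = 0.99500.
z(H) = z(0.99500) = 2.5758
z(FA) = z(0.29000) = -0.5534
d' = 2.5758 − (-0.5534) = 3.1292

d-prime = 3.129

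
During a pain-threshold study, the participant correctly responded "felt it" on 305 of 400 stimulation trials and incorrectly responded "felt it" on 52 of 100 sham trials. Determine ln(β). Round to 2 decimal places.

ln β = -0.25

H = 305/400 = 0.7625
FA = 52/100 = 0.5200
z(H) = 0.714
z(FA) = 0.050
ln β = −½·[z(H)² − z(FA)²] = −0.5 × (0.510 − 0.003) = -0.2535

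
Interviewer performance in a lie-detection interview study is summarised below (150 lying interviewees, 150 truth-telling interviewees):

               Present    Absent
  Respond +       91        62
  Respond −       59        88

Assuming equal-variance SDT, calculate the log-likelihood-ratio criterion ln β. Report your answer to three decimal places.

ln β = -0.013

H = 91/150 = 0.6067
FA = 62/150 = 0.4133
Φ⁻¹(H) = 0.2707
Φ⁻¹(FA) = -0.2191
ln β = −½·[z(H)² − z(FA)²] = −0.5 × (0.0733 − 0.0480) = -0.01265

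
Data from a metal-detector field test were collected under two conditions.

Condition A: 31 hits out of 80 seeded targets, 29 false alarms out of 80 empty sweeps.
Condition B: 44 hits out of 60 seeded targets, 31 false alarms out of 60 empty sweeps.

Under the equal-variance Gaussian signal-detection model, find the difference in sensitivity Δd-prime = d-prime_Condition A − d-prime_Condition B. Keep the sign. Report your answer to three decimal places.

Δd-prime = -0.515

Condition A: z(0.3875) = -0.2858, z(0.3625) = -0.3518, d' = 0.0660
Condition B: z(0.7333) = 0.6228, z(0.5167) = 0.0419, d' = 0.5809
Δd' = d'_Condition A − d'_Condition B = 0.0660 − 0.5809 = -0.5149
Condition B has the higher sensitivity.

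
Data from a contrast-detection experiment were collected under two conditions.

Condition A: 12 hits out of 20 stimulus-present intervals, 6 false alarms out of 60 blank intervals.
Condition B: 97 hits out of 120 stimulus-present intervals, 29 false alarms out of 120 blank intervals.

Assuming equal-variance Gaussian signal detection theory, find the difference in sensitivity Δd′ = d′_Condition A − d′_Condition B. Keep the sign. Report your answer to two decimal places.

Δd′ = -0.04

Condition A: z(0.6000) = 0.253, z(0.1000) = -1.282, d' = 1.535
Condition B: z(0.8083) = 0.872, z(0.2417) = -0.701, d' = 1.573
Δd' = d'_Condition A − d'_Condition B = 1.535 − 1.573 = -0.038
Condition B has the higher sensitivity.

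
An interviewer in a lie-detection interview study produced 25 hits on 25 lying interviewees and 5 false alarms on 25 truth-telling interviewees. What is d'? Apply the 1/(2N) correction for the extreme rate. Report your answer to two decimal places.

d' = 2.90

The hit rate is 25/25 = 1, so apply the 1/(2N) correction: H → 1 − 1/(2·25) = 0.98000.
z(H) = z(0.98000) = 2.054
z(FA) = z(0.20000) = -0.842
d' = 2.054 − (-0.842) = 2.896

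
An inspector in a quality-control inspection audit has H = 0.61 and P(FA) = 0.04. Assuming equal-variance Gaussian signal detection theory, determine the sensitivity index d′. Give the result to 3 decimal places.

d′ = 2.030

z(H) = z(0.61) = 0.2793
z(FA) = z(0.04) = -1.7507
d' = z(H) − z(FA) = 0.2793 − (-1.7507) = 2.0300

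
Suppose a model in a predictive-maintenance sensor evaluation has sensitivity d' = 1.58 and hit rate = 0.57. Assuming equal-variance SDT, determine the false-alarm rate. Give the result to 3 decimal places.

z(hit rate) = z(0.57) = 0.1764
z(FA) = z(H) − d' = 0.1764 − 1.58 = -1.4036
false-alarm rate = Φ(-1.4036) = 0.0802

false-alarm rate = 0.080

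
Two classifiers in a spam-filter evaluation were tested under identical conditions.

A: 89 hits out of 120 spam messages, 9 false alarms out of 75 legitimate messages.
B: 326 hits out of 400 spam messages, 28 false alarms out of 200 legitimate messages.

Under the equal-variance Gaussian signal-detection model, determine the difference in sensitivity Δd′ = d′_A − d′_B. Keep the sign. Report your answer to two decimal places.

Δd′ = -0.15

A: z(0.7417) = 0.649, z(0.1200) = -1.175, d' = 1.824
B: z(0.8150) = 0.896, z(0.1400) = -1.080, d' = 1.976
Δd' = d'_A − d'_B = 1.824 − 1.976 = -0.152
B has the higher sensitivity.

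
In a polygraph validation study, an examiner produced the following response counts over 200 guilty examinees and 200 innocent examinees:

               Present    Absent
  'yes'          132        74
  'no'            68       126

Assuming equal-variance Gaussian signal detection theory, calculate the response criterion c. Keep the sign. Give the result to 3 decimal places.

c = -0.040

H = 132/200 = 0.6600
FA = 74/200 = 0.3700
z(H) = 0.4125
z(FA) = -0.3319
c = −½·[z(H) + z(FA)] = −0.5 × (0.4125 + (-0.3319)) = -0.0403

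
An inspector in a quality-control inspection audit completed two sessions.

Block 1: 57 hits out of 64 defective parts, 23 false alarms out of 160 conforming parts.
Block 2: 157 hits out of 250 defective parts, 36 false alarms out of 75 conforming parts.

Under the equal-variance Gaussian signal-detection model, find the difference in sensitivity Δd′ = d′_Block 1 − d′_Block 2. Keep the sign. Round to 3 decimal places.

Block 1: z(0.8906) = 1.2297, z(0.1437) = -1.0638, d' = 2.2935
Block 2: z(0.6280) = 0.3266, z(0.4800) = -0.0502, d' = 0.3768
Δd' = d'_Block 1 − d'_Block 2 = 2.2935 − 0.3768 = 1.9167
Block 1 has the higher sensitivity.

Δd′ = 1.917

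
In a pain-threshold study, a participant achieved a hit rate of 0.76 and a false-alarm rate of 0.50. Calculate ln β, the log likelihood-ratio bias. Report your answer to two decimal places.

Φ⁻¹(H) = Φ⁻¹(0.76) = 0.706
Φ⁻¹(FA) = Φ⁻¹(0.50) = 0.000
ln β = −½·[z(H)² − z(FA)²] = −0.5 × (0.498 − 0.000) = -0.249

ln β = -0.25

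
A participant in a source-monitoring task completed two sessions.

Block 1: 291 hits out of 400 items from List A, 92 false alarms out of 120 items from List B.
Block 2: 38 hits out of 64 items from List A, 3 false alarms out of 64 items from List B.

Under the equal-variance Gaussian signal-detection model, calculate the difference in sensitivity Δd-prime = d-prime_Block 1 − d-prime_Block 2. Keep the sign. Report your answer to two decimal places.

Δd-prime = -2.04

Block 1: z(0.7275) = 0.605, z(0.7667) = 0.728, d' = -0.123
Block 2: z(0.5938) = 0.237, z(0.0469) = -1.676, d' = 1.913
Δd' = d'_Block 1 − d'_Block 2 = -0.123 − 1.913 = -2.036
Block 2 has the higher sensitivity.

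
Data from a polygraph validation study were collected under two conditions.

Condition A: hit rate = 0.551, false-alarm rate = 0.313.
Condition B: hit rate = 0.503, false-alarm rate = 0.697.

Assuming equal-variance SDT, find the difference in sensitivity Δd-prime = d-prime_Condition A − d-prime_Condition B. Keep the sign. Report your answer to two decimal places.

Condition A: z(0.551) = 0.128, z(0.313) = -0.487, d' = 0.615
Condition B: z(0.503) = 0.008, z(0.697) = 0.516, d' = -0.508
Δd' = d'_Condition A − d'_Condition B = 0.615 − (-0.508) = 1.123
Condition A has the higher sensitivity.

Δd-prime = 1.12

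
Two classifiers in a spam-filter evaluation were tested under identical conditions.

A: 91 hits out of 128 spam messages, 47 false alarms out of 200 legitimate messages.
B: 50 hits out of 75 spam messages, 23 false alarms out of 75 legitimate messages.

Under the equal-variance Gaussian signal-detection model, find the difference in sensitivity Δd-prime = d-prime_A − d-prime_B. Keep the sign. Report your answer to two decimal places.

Δd-prime = 0.34

A: z(0.7109) = 0.556, z(0.2350) = -0.722, d' = 1.278
B: z(0.6667) = 0.431, z(0.3067) = -0.505, d' = 0.936
Δd' = d'_A − d'_B = 1.278 − 0.936 = 0.342
A has the higher sensitivity.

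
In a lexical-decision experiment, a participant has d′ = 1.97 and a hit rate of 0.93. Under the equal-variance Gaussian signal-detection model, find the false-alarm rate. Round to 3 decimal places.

false-alarm rate = 0.311

z(hit rate) = z(0.93) = 1.4758
z(FA) = z(H) − d' = 1.4758 − 1.97 = -0.4942
false-alarm rate = Φ(-0.4942) = 0.3106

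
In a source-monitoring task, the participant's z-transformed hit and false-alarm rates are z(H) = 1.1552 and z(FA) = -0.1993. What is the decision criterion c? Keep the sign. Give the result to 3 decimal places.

c = -0.478

c = −½·[z(H) + z(FA)] = −½·(1.1552 + (-0.1993)) = -0.47795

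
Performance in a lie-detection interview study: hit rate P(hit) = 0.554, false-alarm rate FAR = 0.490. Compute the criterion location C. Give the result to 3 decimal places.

z(H) = z(0.554) = 0.1358
z(FA) = z(0.490) = -0.0251
c = −½·[z(H) + z(FA)] = −0.5 × (0.1358 + (-0.0251)) = -0.05535
c < 0: the interviewer has a liberal response bias.

C = -0.055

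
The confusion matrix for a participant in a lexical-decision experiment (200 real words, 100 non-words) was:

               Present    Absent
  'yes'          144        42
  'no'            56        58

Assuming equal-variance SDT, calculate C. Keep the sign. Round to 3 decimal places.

C = -0.190

H = 144/200 = 0.7200
FA = 42/100 = 0.4200
z(H) = z(0.7200) = 0.5828
z(FA) = z(0.4200) = -0.2019
c = −½·[z(H) + z(FA)] = −0.5 × (0.5828 + (-0.2019)) = -0.19045
c < 0: the participant has a liberal response bias.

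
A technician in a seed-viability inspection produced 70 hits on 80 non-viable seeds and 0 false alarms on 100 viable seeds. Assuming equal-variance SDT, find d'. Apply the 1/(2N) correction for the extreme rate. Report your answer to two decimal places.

The false-alarm rate is 0/100 = 0, so apply the 1/(2N) correction: FA → 1/(2·100) = 0.00500.
z(H) = z(0.87500) = 1.150
z(FA) = z(0.00500) = -2.576
d' = 1.150 − (-2.576) = 3.726

d' = 3.73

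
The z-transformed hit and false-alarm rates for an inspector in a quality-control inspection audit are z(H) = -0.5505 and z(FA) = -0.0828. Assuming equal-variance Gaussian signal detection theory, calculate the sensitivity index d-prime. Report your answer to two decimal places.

d-prime = -0.47

d' = z(H) − z(FA) = -0.5505 − (-0.0828) = -0.4677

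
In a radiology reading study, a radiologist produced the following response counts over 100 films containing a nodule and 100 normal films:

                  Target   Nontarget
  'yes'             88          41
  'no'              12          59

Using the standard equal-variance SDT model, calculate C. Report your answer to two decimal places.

H = 88/100 = 0.8800
FA = 41/100 = 0.4100
Φ⁻¹(H) = Φ⁻¹(0.8800) = 1.1750
Φ⁻¹(FA) = Φ⁻¹(0.4100) = -0.2275
c = −½·[z(H) + z(FA)] = −0.5 × (1.1750 + (-0.2275)) = -0.47375

C = -0.47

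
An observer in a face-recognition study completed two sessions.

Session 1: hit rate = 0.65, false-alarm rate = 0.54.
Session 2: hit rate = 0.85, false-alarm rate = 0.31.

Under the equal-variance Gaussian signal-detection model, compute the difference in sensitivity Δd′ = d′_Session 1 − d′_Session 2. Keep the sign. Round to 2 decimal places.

Session 1: z(0.65) = 0.385, z(0.54) = 0.100, d' = 0.285
Session 2: z(0.85) = 1.036, z(0.31) = -0.496, d' = 1.532
Δd' = d'_Session 1 − d'_Session 2 = 0.285 − 1.532 = -1.247
Session 2 has the higher sensitivity.

Δd′ = -1.25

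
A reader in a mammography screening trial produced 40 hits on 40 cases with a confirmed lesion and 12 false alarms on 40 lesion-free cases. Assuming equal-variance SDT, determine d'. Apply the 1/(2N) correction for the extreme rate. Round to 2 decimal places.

d' = 2.77

The hit rate is 40/40 = 1, so apply the 1/(2N) correction: H → 1 − 1/(2·40) = 0.98750.
z(H) = z(0.98750) = 2.241
z(FA) = z(0.30000) = -0.524
d' = 2.241 − (-0.524) = 2.765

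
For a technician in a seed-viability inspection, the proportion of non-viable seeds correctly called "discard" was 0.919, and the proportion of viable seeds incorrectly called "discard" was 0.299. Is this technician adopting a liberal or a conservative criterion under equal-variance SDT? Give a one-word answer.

liberal

z(H) = 1.398, z(FA) = -0.527
c = −½·(z(H) + z(FA)) = -0.4355
c < 0 → liberal criterion (biased toward responding “yes”).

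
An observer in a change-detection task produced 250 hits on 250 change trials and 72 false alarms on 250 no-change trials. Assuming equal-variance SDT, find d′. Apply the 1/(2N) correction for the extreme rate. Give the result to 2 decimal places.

The hit rate is 250/250 = 1, so apply the 1/(2N) correction: H → 1 − 1/(2·250) = 0.99800.
z(H) = z(0.99800) = 2.878
z(FA) = z(0.28800) = -0.559
d' = 2.878 − (-0.559) = 3.437

d′ = 3.44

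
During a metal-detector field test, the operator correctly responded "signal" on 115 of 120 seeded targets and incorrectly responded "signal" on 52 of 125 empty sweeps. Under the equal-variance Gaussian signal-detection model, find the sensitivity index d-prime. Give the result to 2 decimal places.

H = 115/120 = 0.9583
FA = 52/125 = 0.4160
Φ⁻¹(0.9583) = 1.731, Φ⁻¹(0.4160) = -0.212
d' = z(H) − z(FA) = 1.731 − (-0.212) = 1.943

d-prime = 1.94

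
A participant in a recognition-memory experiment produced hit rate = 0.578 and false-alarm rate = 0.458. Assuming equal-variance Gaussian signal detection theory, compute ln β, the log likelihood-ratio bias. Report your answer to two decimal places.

ln β = -0.01

z(H) = 0.197
z(FA) = -0.105
ln β = −½·[z(H)² − z(FA)²] = −0.5 × (0.039 − 0.011) = -0.014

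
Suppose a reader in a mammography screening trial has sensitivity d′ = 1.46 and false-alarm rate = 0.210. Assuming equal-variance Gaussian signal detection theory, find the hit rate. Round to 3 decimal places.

z(false-alarm rate) = z(0.210) = -0.8064
z(H) = z(FA) + d' = -0.8064 + 1.46 = 0.6536
hit rate = Φ(0.6536) = 0.7433

hit rate = 0.743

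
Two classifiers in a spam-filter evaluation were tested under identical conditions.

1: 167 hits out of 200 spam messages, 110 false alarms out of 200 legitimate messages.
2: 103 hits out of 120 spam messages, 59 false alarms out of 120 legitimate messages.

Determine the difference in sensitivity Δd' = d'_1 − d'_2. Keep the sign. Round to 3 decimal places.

Δd' = -0.245

1: z(0.8350) = 0.9741, z(0.5500) = 0.1257, d' = 0.8484
2: z(0.8583) = 1.0727, z(0.4917) = -0.0208, d' = 1.0935
Δd' = d'_1 − d'_2 = 0.8484 − 1.0935 = -0.2451
2 has the higher sensitivity.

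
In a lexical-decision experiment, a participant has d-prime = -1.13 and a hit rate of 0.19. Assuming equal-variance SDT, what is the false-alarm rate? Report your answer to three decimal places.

z(hit rate) = z(0.19) = -0.8779
z(FA) = z(H) − d' = -0.8779 − (-1.13) = 0.2521
false-alarm rate = Φ(0.2521) = 0.5995

false-alarm rate = 0.600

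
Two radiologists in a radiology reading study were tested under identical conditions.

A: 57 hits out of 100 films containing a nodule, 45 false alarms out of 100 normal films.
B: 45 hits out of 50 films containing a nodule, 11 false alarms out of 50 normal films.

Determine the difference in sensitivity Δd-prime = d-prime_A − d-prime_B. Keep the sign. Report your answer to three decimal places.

Δd-prime = -1.752

A: z(0.5700) = 0.1764, z(0.4500) = -0.1257, d' = 0.3021
B: z(0.9000) = 1.2816, z(0.2200) = -0.7722, d' = 2.0538
Δd' = d'_A − d'_B = 0.3021 − 2.0538 = -1.7517
B has the higher sensitivity.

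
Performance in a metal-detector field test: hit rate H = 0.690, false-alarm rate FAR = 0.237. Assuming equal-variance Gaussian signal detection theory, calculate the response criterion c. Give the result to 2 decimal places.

z(H) = z(0.690) = 0.496
z(FA) = z(0.237) = -0.716
c = −½·[z(H) + z(FA)] = −0.5 × (0.496 + (-0.716)) = 0.110
c > 0: the operator has a conservative response bias.

c = 0.11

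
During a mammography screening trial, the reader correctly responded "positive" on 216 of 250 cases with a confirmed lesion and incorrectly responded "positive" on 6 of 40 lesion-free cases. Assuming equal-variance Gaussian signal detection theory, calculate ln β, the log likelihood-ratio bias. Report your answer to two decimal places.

ln β = -0.07

H = 216/250 = 0.8640
FA = 6/40 = 0.1500
z(H) = z(0.8640) = 1.098
z(FA) = z(0.1500) = -1.036
ln β = −½·[z(H)² − z(FA)²] = −0.5 × (1.206 − 1.073) = -0.0665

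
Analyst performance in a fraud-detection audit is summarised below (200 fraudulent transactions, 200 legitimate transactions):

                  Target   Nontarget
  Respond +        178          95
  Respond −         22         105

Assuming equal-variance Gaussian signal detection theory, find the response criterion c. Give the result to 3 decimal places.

H = 178/200 = 0.8900
FA = 95/200 = 0.4750
Φ⁻¹(H) = 1.2265
Φ⁻¹(FA) = -0.0627
c = −½·[z(H) + z(FA)] = −0.5 × (1.2265 + (-0.0627)) = -0.5819

c = -0.582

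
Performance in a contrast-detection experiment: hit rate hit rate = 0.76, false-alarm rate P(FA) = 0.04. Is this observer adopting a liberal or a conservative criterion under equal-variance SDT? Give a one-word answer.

z(H) = 0.706, z(FA) = -1.751
c = −½·(z(H) + z(FA)) = 0.5225
c > 0 → conservative criterion (biased toward responding “no”).

conservative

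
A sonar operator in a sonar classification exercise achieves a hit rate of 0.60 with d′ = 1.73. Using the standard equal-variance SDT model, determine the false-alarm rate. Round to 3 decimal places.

z(hit rate) = z(0.60) = 0.2533
z(FA) = z(H) − d' = 0.2533 − 1.73 = -1.4767
false-alarm rate = Φ(-1.4767) = 0.0699

false-alarm rate = 0.070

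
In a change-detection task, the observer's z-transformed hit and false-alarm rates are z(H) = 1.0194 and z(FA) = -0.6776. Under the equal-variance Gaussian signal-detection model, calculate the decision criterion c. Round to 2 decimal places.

c = −½·[z(H) + z(FA)] = −½·(1.0194 + (-0.6776)) = -0.1709

c = -0.17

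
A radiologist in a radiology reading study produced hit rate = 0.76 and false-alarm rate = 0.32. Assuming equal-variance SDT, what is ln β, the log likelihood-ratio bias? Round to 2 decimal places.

z(0.76) = 0.706, z(0.32) = -0.468
ln β = −½·[z(H)² − z(FA)²] = −0.5 × (0.498 − 0.219) = -0.1395

ln β = -0.14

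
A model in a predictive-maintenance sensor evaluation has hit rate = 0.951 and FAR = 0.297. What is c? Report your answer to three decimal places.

c = -0.561

Φ⁻¹(H) = Φ⁻¹(0.951) = 1.6546
Φ⁻¹(FA) = Φ⁻¹(0.297) = -0.5330
c = −½·[z(H) + z(FA)] = −0.5 × (1.6546 + (-0.5330)) = -0.5608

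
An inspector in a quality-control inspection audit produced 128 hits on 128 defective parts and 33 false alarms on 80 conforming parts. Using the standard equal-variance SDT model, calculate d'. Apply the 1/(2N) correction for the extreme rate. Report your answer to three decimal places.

The hit rate is 128/128 = 1, so apply the 1/(2N) correction: H → 1 − 1/(2·128) = 0.99609.
z(H) = z(0.99609) = 2.6597
z(FA) = z(0.41250) = -0.2211
d' = 2.6597 − (-0.2211) = 2.8808

d' = 2.881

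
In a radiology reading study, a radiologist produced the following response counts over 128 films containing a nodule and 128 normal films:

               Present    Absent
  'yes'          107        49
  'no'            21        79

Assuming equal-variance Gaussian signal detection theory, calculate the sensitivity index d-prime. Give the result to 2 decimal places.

d-prime = 1.28

H = 107/128 = 0.8359
FA = 49/128 = 0.3828
z(H) = z(0.8359) = 0.9777
z(FA) = z(0.3828) = -0.2981
d' = z(H) − z(FA) = 0.9777 − (-0.2981) = 1.2758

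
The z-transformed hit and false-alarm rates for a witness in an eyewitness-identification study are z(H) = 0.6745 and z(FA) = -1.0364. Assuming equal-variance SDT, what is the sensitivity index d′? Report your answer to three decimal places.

d′ = 1.711

d' = z(H) − z(FA) = 0.6745 − (-1.0364) = 1.7109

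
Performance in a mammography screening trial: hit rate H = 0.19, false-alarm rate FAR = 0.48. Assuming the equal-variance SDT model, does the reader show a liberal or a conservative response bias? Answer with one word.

z(H) = -0.878, z(FA) = -0.050
c = −½·(z(H) + z(FA)) = 0.464
c > 0 → conservative criterion (biased toward responding “no”).

conservative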